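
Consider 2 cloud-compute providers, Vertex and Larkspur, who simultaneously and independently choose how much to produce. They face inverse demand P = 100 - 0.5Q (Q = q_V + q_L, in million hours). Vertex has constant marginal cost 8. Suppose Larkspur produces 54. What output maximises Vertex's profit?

With the rival's output fixed at 54, Vertex's profit is π_V = (100 - (1/2)·54 - (1/2)q_V)q_V - (8q_V) = (73 - (1/2)q_V)q_V - (8q_V).
∂π_V/∂q_V = 65 - q_V = 0, so q_V = 65.

65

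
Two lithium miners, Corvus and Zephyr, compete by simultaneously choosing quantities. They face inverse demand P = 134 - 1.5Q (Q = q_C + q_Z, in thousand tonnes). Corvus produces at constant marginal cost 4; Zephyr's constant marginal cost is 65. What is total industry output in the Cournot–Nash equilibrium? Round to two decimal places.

44.22

Corvus's profit: π_C = (134 - 1.5Q)q_C - (4q_C). Setting ∂π_C/∂q_C = 0: 130 - 3q_C - (3/2)(q_Z) = 0.
Zephyr's profit: π_Z = (134 - 1.5Q)q_Z - (65q_Z). Setting ∂π_Z/∂q_Z = 0: 69 - 3q_Z - (3/2)(q_C) = 0.
Rearranging gives the reaction functions q_C = (130 - (3/2)q_Z)/3 and q_Z = (69 - (3/2)q_C)/3.
Solving the pair: q_C = 382/9, q_Z = 16/9.
Total output Q = 382/9 + 16/9 = 398/9.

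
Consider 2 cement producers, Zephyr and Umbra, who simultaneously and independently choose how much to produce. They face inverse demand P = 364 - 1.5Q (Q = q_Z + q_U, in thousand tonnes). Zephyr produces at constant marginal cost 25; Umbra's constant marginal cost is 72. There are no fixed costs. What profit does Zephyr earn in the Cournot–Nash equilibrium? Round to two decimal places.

Zephyr's profit: π_Z = (364 - 1.5Q)q_Z - (25q_Z). Setting ∂π_Z/∂q_Z = 0: 339 - 3q_Z - (3/2)(q_U) = 0.
Umbra's first-order condition: 292 - 3q_U - (3/2)(q_Z) = 0.
Rearranging gives the reaction functions q_Z = (339 - (3/2)q_U)/3 and q_U = (292 - (3/2)q_Z)/3.
Substituting one into the other gives q_Z = 772/9 and q_U = 490/9.
Price P = 364 - (3/2)·(1262/9) = 461/3.
Zephyr's profit: (461/3 - 25)·(772/9) = 11036.7407.

11036.74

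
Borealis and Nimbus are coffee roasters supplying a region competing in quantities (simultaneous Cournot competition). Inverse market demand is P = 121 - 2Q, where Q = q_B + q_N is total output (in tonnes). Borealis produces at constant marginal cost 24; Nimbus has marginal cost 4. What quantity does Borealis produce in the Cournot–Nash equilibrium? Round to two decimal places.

Borealis's profit: π_B = (121 - 2Q)q_B - (24q_B). Setting ∂π_B/∂q_B = 0: 97 - 4q_B - 2(q_N) = 0.
Nimbus's profit: π_N = (121 - 2Q)q_N - (4q_N). Setting ∂π_N/∂q_N = 0: 117 - 4q_N - 2(q_B) = 0.
Best responses: q_B = (97 - 2q_N)/4, q_N = (117 - 2q_B)/4.
Substituting one into the other gives q_B = 77/6 and q_N = 137/6.

12.83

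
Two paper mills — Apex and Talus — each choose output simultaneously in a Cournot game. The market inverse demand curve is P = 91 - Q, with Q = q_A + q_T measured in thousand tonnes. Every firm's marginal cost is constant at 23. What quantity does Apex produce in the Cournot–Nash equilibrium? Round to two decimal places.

A representative firm's profit is π_i = q_i(91 - Q) - 23q_i.
First-order condition (treating rivals' output as given): 68 - 2q_i - q_j = 0.
By symmetry each firm produces the same amount; substituting q_j = q_i yields q_i = 68/3.

22.67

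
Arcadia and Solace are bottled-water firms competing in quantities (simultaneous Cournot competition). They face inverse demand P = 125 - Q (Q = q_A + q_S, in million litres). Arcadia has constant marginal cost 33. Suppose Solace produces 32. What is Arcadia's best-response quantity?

30

With the rival's output fixed at 32, Arcadia's profit is π_A = (125 - 32 - q_A)q_A - (33q_A) = (93 - q_A)q_A - (33q_A).
∂π_A/∂q_A = 60 - 2q_A = 0, so q_A = 30.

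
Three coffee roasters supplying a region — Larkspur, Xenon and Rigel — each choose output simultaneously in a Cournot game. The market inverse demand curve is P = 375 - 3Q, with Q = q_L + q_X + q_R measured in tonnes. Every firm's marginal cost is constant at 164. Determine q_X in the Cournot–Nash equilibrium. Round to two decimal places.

17.58

A representative firm's profit is π_i = q_i(375 - 3Q) - 164q_i.
Setting ∂π_i/∂q_i = 0 with rivals' quantities fixed: 211 - 6q_i - 3·Σ_{j≠i} q_j = 0.
By symmetry each firm produces the same amount; substituting Σ_{j≠i} q_j = 2q_i yields q_i = 211/12.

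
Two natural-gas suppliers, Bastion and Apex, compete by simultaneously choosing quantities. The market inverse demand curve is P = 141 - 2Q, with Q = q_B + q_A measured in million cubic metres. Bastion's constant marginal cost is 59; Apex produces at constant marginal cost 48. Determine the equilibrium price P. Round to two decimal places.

82.67

Bastion's profit: π_B = (141 - 2Q)q_B - (59q_B). Setting ∂π_B/∂q_B = 0: 82 - 4q_B - 2(q_A) = 0.
Apex's first-order condition: 93 - 4q_A - 2(q_B) = 0.
Rearranging gives the reaction functions q_B = (82 - 2q_A)/4 and q_A = (93 - 2q_B)/4.
Solving the pair: q_B = 71/6, q_A = 52/3.
Total output Q = 175/6, so price P = 141 - 2·(175/6) = 248/3.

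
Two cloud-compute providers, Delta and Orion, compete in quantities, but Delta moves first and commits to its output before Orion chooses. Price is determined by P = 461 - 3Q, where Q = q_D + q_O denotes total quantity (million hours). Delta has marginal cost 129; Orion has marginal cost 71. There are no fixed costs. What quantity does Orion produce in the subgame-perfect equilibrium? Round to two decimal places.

42.17

The follower Orion best-responds to any q_D: π_O = (461 - 3Q)q_O - 71q_O.
Setting the follower's marginal profit to zero, 390 - 3q_D - 6q_O = 0, i.e. q_O = (390 - 3q_D)/6.
Delta substitutes q_O(q_D) into its own profit: π_D = q_D(461 - 3q_D - (390 - 3q_D)/2) - 129q_D = (266 - (3/2)q_D)q_D - 129q_D.
Leader FOC: 137 - 3q_D = 0, so q_D = 137/3.
Then q_O = (390 - 3·(137/3))/6 = 253/6.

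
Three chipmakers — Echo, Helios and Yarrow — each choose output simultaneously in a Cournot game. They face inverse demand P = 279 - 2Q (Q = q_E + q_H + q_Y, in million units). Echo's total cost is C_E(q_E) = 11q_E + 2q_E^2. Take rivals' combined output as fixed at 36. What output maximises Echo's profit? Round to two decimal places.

24.50

With rivals' combined output fixed at 36, Echo's profit is π_E = (279 - 2·36 - 2q_E)q_E - (11q_E + 2q_E²) = (207 - 2q_E)q_E - (11q_E + 2q_E²).
∂π_E/∂q_E = 196 - 8q_E = 0, so q_E = 49/2.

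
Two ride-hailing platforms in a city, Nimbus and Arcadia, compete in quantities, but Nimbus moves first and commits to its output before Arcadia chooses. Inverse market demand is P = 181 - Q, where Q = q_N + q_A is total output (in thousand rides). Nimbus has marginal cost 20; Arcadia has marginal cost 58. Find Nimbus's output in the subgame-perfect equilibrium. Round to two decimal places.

Solve by backward induction. Given q_N, the follower Arcadia maximises π_A = (181 - q_N - q_A)q_A - 58q_A.
∂π_A/∂q_A = 123 - q_N - 2q_A = 0 gives the reaction function q_A = (123 - q_N)/2.
The leader anticipates this reaction. Substituting into P = 181 - Q gives P = 239/2 - (1/2)q_N, so π_N = (239/2 - (1/2)q_N)q_N - 20q_N.
Leader FOC: 199/2 - q_N = 0, so q_N = 199/2.
Then q_A = (123 - 199/2)/2 = 47/4.

99.50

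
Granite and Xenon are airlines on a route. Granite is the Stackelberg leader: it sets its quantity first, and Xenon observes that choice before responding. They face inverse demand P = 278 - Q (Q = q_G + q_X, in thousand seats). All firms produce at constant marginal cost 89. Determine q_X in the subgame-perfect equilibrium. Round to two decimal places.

Solve by backward induction. Given q_G, the follower Xenon maximises π_X = (278 - q_G - q_X)q_X - 89q_X.
∂π_X/∂q_X = 189 - q_G - 2q_X = 0 gives the reaction function q_X = (189 - q_G)/2.
Granite substitutes q_X(q_G) into its own profit: π_G = q_G(278 - q_G - (189 - q_G)/2) - 89q_G = (367/2 - (1/2)q_G)q_G - 89q_G.
Maximising: ∂π_G/∂q_G = 189/2 - q_G = 0, giving q_G = 189/2.
Then q_X = (189 - 189/2)/2 = 189/4.

47.25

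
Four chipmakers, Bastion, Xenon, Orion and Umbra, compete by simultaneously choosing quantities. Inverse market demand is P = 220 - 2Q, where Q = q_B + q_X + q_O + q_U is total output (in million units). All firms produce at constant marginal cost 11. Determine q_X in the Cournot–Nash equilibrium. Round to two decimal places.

Each firm earns π_i = (220 - 2Q)q_i - 11q_i.
Setting ∂π_i/∂q_i = 0 with rivals' quantities fixed: 209 - 4q_i - 2·Σ_{j≠i} q_j = 0.
With identical firms every q_j equals q_i, so Σ_{j≠i} q_j = 3q_i and 209 = 10q_i, giving q_i = 209/10.

20.90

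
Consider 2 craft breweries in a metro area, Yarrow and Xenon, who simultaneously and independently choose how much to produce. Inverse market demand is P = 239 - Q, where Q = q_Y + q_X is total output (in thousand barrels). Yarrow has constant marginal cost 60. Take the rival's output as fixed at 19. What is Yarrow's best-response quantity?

With the rival's output fixed at 19, Yarrow's profit is π_Y = (239 - 19 - q_Y)q_Y - (60q_Y) = (220 - q_Y)q_Y - (60q_Y).
∂π_Y/∂q_Y = 160 - 2q_Y = 0, so q_Y = 80.

80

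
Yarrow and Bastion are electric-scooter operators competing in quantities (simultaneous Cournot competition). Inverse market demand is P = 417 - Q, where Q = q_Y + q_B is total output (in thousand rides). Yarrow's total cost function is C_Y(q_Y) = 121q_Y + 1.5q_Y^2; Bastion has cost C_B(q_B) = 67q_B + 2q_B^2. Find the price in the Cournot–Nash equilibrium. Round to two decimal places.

317.69

Yarrow's profit: π_Y = (417 - Q)q_Y - (121q_Y + (3/2)q_Y²). Setting ∂π_Y/∂q_Y = 0: 296 - 5q_Y - (q_B) = 0.
Bastion's first-order condition: 350 - 6q_B - (q_Y) = 0.
Rearranging gives the reaction functions q_Y = (296 - q_B)/5 and q_B = (350 - q_Y)/6.
Substituting one into the other gives q_Y = 1426/29 and q_B = 1454/29.
Total output Q = 99.3103, so price P = 417 - 99.3103 = 317.6897.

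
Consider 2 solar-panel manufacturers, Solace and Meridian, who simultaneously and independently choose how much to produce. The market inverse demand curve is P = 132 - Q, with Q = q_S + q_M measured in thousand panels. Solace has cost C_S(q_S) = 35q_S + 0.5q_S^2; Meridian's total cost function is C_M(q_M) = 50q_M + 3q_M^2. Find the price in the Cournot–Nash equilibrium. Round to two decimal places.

Solace's profit: π_S = (132 - Q)q_S - (35q_S + (1/2)q_S²). Setting ∂π_S/∂q_S = 0: 97 - 3q_S - (q_M) = 0.
Meridian's profit: π_M = (132 - Q)q_M - (50q_M + 3q_M²). Setting ∂π_M/∂q_M = 0: 82 - 8q_M - (q_S) = 0.
Rearranging gives the reaction functions q_S = (97 - q_M)/3 and q_M = (82 - q_S)/8.
Solving the pair: q_S = 694/23, q_M = 149/23.
Total output Q = 843/23, so price P = 132 - 843/23 = 95.3478.

95.35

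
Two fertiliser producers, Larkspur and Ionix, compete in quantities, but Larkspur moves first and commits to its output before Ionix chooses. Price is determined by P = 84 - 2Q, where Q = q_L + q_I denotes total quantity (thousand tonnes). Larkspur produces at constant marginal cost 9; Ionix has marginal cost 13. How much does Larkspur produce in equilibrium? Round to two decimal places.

19.75

The follower Ionix best-responds to any q_L: π_I = (84 - 2Q)q_I - 13q_I.
Setting the follower's marginal profit to zero, 71 - 2q_L - 4q_I = 0, i.e. q_I = (71 - 2q_L)/4.
Larkspur substitutes q_I(q_L) into its own profit: π_L = q_L(84 - 2q_L - (71 - 2q_L)/2) - 9q_L = (97/2 - q_L)q_L - 9q_L.
Leader FOC: 79/2 - 2q_L = 0, so q_L = 79/4.
Then q_I = (71 - 2·(79/4))/4 = 63/8.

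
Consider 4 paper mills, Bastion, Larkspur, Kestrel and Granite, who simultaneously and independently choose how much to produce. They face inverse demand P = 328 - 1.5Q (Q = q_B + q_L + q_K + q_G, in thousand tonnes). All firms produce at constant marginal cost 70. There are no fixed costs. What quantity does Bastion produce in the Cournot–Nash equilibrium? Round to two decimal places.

34.40

Each firm earns π_i = (328 - 1.5Q)q_i - 70q_i.
Setting ∂π_i/∂q_i = 0 with rivals' quantities fixed: 258 - 3q_i - (3/2)·Σ_{j≠i} q_j = 0.
With identical firms every q_j equals q_i, so Σ_{j≠i} q_j = 3q_i and 258 = (15/2)q_i, giving q_i = 172/5.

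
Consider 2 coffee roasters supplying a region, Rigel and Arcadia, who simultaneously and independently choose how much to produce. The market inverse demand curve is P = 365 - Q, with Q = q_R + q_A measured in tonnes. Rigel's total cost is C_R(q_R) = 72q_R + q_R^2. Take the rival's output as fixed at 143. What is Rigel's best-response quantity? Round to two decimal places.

37.50

With the rival's output fixed at 143, Rigel's profit is π_R = (365 - 143 - q_R)q_R - (72q_R + q_R²) = (222 - q_R)q_R - (72q_R + q_R²).
∂π_R/∂q_R = 150 - 4q_R = 0, so q_R = 75/2.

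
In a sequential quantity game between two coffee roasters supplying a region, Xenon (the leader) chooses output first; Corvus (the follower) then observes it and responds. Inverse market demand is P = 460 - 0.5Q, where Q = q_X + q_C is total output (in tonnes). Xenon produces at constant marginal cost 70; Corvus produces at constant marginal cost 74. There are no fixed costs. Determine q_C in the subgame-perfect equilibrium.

189

Solve by backward induction. Given q_X, the follower Corvus maximises π_C = (460 - (1/2)q_X - (1/2)q_C)q_C - 74q_C.
∂π_C/∂q_C = 386 - (1/2)q_X - q_C = 0 gives the reaction function q_C = (386 - (1/2)q_X).
Xenon substitutes q_C(q_X) into its own profit: π_X = q_X(460 - (1/2)q_X - (386 - (1/2)q_X)/2) - 70q_X = (267 - (1/4)q_X)q_X - 70q_X.
The leader's first-order condition 197 - (1/2)q_X = 0 yields q_X = 394.
Then q_C = (386 - (1/2)·394) = 189.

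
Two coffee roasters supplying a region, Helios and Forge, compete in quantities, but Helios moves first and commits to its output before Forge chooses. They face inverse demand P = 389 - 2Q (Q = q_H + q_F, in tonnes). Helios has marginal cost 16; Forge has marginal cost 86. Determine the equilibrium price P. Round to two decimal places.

126.75

The follower Forge best-responds to any q_H: π_F = (389 - 2Q)q_F - 86q_F.
Follower FOC: 303 - 2q_H - 4q_F = 0, so q_F(q_H) = (303 - 2q_H)/4.
Helios substitutes q_F(q_H) into its own profit: π_H = q_H(389 - 2q_H - (303 - 2q_H)/2) - 16q_H = (475/2 - q_H)q_H - 16q_H.
Leader FOC: 443/2 - 2q_H = 0, so q_H = 443/4.
Then q_F = (303 - 2·(443/4))/4 = 163/8.
Total output Q = 1049/8, so price P = 389 - 2·(1049/8) = 507/4.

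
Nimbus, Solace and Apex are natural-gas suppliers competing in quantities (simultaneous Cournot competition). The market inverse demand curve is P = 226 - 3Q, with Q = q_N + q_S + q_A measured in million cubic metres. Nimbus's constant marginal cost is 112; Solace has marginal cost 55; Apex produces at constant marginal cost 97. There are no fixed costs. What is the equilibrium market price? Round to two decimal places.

Nimbus's profit: π_N = (226 - 3Q)q_N - (112q_N). Setting ∂π_N/∂q_N = 0: 114 - 6q_N - 3(q_S + q_A) = 0.
Solace's first-order condition: 171 - 6q_S - 3(q_N + q_A) = 0.
Apex's first-order condition: 129 - 6q_A - 3(q_N + q_S) = 0.
Summing all 3 equations gives 414 − 12Q = 0, hence Q = 69/2.
Back-substituting: q_N = (114 − 207/2)/3 = 7/2, q_S = (171 − 207/2)/3 = 45/2, q_A = (129 − 207/2)/3 = 17/2.
Total output Q = 69/2, so price P = 226 - 3·(69/2) = 245/2.

122.50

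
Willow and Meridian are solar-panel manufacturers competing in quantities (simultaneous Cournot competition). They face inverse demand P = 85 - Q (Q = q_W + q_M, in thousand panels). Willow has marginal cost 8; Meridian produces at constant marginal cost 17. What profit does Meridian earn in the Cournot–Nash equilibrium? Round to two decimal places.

Willow's profit: π_W = (85 - Q)q_W - (8q_W). Setting ∂π_W/∂q_W = 0: 77 - 2q_W - (q_M) = 0.
Meridian's profit: π_M = (85 - Q)q_M - (17q_M). Setting ∂π_M/∂q_M = 0: 68 - 2q_M - (q_W) = 0.
Best responses: q_W = (77 - q_M)/2, q_M = (68 - q_W)/2.
Substituting one into the other gives q_W = 86/3 and q_M = 59/3.
Price P = 85 - 145/3 = 110/3.
Meridian's profit: (110/3 - 17)·(59/3) = 386.7778.

386.78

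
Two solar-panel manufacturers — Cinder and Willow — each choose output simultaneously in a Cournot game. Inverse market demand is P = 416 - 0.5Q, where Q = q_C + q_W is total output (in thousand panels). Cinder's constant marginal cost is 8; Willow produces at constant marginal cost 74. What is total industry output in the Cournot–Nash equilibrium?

500

Cinder's profit: π_C = (416 - 0.5Q)q_C - (8q_C). Setting ∂π_C/∂q_C = 0: 408 - q_C - (1/2)(q_W) = 0.
Willow's first-order condition: 342 - q_W - (1/2)(q_C) = 0.
Rearranging gives the reaction functions q_C = (408 - (1/2)q_W) and q_W = (342 - (1/2)q_C).
Substituting one into the other gives q_C = 316 and q_W = 184.
Total output Q = 316 + 184 = 500.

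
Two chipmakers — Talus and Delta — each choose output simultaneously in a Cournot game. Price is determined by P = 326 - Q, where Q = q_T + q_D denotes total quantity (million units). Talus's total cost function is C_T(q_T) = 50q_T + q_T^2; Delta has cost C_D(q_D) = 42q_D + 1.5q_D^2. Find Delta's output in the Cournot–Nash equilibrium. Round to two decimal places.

45.26

Talus's profit: π_T = (326 - Q)q_T - (50q_T + q_T²). Setting ∂π_T/∂q_T = 0: 276 - 4q_T - (q_D) = 0.
Delta's profit: π_D = (326 - Q)q_D - (42q_D + (3/2)q_D²). Setting ∂π_D/∂q_D = 0: 284 - 5q_D - (q_T) = 0.
So q_T = (276 - q_D)/4 and q_D = (284 - q_T)/5.
Substituting one into the other gives q_T = 1096/19 and q_D = 860/19.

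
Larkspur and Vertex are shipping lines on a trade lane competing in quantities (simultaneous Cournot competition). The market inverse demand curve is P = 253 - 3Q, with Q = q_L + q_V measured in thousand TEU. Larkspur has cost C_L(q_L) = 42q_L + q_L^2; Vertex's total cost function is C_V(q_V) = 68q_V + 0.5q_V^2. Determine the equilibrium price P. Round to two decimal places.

140.09

Larkspur's profit: π_L = (253 - 3Q)q_L - (42q_L + q_L²). Setting ∂π_L/∂q_L = 0: 211 - 8q_L - 3(q_V) = 0.
Vertex's profit: π_V = (253 - 3Q)q_V - (68q_V + (1/2)q_V²). Setting ∂π_V/∂q_V = 0: 185 - 7q_V - 3(q_L) = 0.
Best responses: q_L = (211 - 3q_V)/8, q_V = (185 - 3q_L)/7.
Substituting one into the other gives q_L = 922/47 and q_V = 847/47.
Total output Q = 1769/47, so price P = 253 - 3·(1769/47) = 140.0851.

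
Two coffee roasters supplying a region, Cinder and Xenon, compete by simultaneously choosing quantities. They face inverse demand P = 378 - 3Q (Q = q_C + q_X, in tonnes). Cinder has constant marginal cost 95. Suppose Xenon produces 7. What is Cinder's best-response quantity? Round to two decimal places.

43.67

With the rival's output fixed at 7, Cinder's profit is π_C = (378 - 3·7 - 3q_C)q_C - (95q_C) = (357 - 3q_C)q_C - (95q_C).
∂π_C/∂q_C = 262 - 6q_C = 0, so q_C = 131/3.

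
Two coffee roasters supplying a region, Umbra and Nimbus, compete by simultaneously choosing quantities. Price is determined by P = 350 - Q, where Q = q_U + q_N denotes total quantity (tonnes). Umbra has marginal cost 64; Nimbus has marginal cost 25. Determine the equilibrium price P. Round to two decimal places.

Umbra's profit: π_U = (350 - Q)q_U - (64q_U). Setting ∂π_U/∂q_U = 0: 286 - 2q_U - (q_N) = 0.
Nimbus's profit: π_N = (350 - Q)q_N - (25q_N). Setting ∂π_N/∂q_N = 0: 325 - 2q_N - (q_U) = 0.
Rearranging gives the reaction functions q_U = (286 - q_N)/2 and q_N = (325 - q_U)/2.
Substituting one into the other gives q_U = 247/3 and q_N = 364/3.
Total output Q = 611/3, so price P = 350 - 611/3 = 439/3.

146.33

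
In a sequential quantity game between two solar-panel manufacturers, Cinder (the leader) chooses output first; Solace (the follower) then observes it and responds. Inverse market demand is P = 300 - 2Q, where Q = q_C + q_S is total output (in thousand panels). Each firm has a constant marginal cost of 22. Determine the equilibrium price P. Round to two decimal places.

The follower Solace best-responds to any q_C: π_S = (300 - 2Q)q_S - 22q_S.
Setting the follower's marginal profit to zero, 278 - 2q_C - 4q_S = 0, i.e. q_S = (278 - 2q_C)/4.
The leader anticipates this reaction. Substituting into P = 300 - 2Q gives P = 161 - q_C, so π_C = (161 - q_C)q_C - 22q_C.
The leader's first-order condition 139 - 2q_C = 0 yields q_C = 139/2.
Then q_S = (278 - 2·(139/2))/4 = 139/4.
Total output Q = 417/4, so price P = 300 - 2·(417/4) = 183/2.

91.50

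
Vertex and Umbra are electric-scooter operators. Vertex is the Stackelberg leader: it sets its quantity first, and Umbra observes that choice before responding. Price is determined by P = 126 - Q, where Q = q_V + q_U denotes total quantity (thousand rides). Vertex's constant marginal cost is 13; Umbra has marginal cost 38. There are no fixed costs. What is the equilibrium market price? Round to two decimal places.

Solve by backward induction. Given q_V, the follower Umbra maximises π_U = (126 - q_V - q_U)q_U - 38q_U.
∂π_U/∂q_U = 88 - q_V - 2q_U = 0 gives the reaction function q_U = (88 - q_V)/2.
The leader anticipates this reaction. Substituting into P = 126 - Q gives P = 82 - (1/2)q_V, so π_V = (82 - (1/2)q_V)q_V - 13q_V.
The leader's first-order condition 69 - q_V = 0 yields q_V = 69.
Then q_U = (88 - 69)/2 = 19/2.
Total output Q = 157/2, so price P = 126 - 157/2 = 95/2.

47.50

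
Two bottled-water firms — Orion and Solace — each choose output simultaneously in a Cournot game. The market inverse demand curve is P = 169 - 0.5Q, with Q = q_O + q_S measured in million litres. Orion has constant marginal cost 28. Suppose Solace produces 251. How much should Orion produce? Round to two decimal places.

With the rival's output fixed at 251, Orion's profit is π_O = (169 - (1/2)·251 - (1/2)q_O)q_O - (28q_O) = (87/2 - (1/2)q_O)q_O - (28q_O).
∂π_O/∂q_O = 31/2 - q_O = 0, so q_O = 31/2.

15.50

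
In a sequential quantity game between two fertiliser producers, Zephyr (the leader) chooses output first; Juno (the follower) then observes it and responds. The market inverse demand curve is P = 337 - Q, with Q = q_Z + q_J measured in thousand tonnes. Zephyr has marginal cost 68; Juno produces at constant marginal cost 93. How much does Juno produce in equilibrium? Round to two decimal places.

Solve by backward induction. Given q_Z, the follower Juno maximises π_J = (337 - q_Z - q_J)q_J - 93q_J.
∂π_J/∂q_J = 244 - q_Z - 2q_J = 0 gives the reaction function q_J = (244 - q_Z)/2.
The leader anticipates this reaction. Substituting into P = 337 - Q gives P = 215 - (1/2)q_Z, so π_Z = (215 - (1/2)q_Z)q_Z - 68q_Z.
Leader FOC: 147 - q_Z = 0, so q_Z = 147.
Then q_J = (244 - 147)/2 = 97/2.

48.50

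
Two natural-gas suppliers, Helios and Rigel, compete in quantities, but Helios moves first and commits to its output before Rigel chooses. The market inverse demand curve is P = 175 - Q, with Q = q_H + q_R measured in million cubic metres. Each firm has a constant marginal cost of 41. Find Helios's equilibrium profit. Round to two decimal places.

Solve by backward induction. Given q_H, the follower Rigel maximises π_R = (175 - q_H - q_R)q_R - 41q_R.
∂π_R/∂q_R = 134 - q_H - 2q_R = 0 gives the reaction function q_R = (134 - q_H)/2.
Helios substitutes q_R(q_H) into its own profit: π_H = q_H(175 - q_H - (134 - q_H)/2) - 41q_H = (108 - (1/2)q_H)q_H - 41q_H.
Leader FOC: 67 - q_H = 0, so q_H = 67.
Then q_R = (134 - 67)/2 = 67/2.
Price P = 175 - 201/2 = 149/2.
Helios's profit: (149/2 - 41)·67 = 2244.5000.

2244.50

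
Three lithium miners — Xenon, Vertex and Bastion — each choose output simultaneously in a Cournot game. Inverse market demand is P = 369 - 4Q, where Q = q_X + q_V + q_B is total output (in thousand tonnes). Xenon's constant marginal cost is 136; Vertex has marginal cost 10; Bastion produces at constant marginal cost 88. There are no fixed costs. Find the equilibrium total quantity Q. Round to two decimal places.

54.56

Xenon's profit: π_X = (369 - 4Q)q_X - (136q_X). Setting ∂π_X/∂q_X = 0: 233 - 8q_X - 4(q_V + q_B) = 0.
Vertex's profit: π_V = (369 - 4Q)q_V - (10q_V). Setting ∂π_V/∂q_V = 0: 359 - 8q_V - 4(q_X + q_B) = 0.
Bastion's profit: π_B = (369 - 4Q)q_B - (88q_B). Setting ∂π_B/∂q_B = 0: 281 - 8q_B - 4(q_X + q_V) = 0.
Adding the 3 first-order conditions: 873 − 16Q = 0, so Q = 873/16.
Back-substituting: q_X = (233 − 873/4)/4 = 59/16, q_V = (359 − 873/4)/4 = 563/16, q_B = (281 − 873/4)/4 = 251/16.
Total output Q = 59/16 + 563/16 + 251/16 = 873/16.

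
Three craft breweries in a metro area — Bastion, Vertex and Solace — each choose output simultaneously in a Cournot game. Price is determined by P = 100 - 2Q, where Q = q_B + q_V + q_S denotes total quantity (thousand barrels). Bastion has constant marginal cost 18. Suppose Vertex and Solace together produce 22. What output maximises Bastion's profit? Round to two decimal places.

9.50

With rivals' combined output fixed at 22, Bastion's profit is π_B = (100 - 2·22 - 2q_B)q_B - (18q_B) = (56 - 2q_B)q_B - (18q_B).
∂π_B/∂q_B = 38 - 4q_B = 0, so q_B = 19/2.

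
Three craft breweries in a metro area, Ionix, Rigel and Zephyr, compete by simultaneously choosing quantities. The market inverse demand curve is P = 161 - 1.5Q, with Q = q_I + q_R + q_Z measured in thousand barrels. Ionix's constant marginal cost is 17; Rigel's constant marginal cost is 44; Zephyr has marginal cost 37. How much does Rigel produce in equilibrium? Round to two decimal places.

Ionix's profit: π_I = (161 - 1.5Q)q_I - (17q_I). Setting ∂π_I/∂q_I = 0: 144 - 3q_I - (3/2)(q_R + q_Z) = 0.
Rigel's first-order condition: 117 - 3q_R - (3/2)(q_I + q_Z) = 0.
Zephyr's profit: π_Z = (161 - 1.5Q)q_Z - (37q_Z). Setting ∂π_Z/∂q_Z = 0: 124 - 3q_Z - (3/2)(q_I + q_R) = 0.
Adding the 3 first-order conditions: 385 − 6Q = 0, so Q = 385/6.
Back-substituting: q_I = (144 − 385/4)/(3/2) = 191/6, q_R = (117 − 385/4)/(3/2) = 83/6, q_Z = (124 − 385/4)/(3/2) = 37/2.

13.83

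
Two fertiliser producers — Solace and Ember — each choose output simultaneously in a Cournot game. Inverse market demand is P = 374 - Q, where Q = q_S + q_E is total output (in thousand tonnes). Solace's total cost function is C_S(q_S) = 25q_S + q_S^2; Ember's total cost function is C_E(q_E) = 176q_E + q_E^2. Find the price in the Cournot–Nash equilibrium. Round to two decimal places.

Solace's profit: π_S = (374 - Q)q_S - (25q_S + q_S²). Setting ∂π_S/∂q_S = 0: 349 - 4q_S - (q_E) = 0.
Ember's first-order condition: 198 - 4q_E - (q_S) = 0.
So q_S = (349 - q_E)/4 and q_E = (198 - q_S)/4.
Substituting one into the other gives q_S = 1198/15 and q_E = 443/15.
Total output Q = 547/5, so price P = 374 - 547/5 = 1323/5.

264.60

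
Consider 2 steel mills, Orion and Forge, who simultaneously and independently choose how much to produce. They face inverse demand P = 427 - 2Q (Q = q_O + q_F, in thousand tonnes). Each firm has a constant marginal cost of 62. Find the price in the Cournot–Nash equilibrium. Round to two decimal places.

Each firm earns π_i = (427 - 2Q)q_i - 62q_i.
First-order condition (treating rivals' output as given): 365 - 4q_i - 2q_j = 0.
With identical firms every q_j equals q_i, so q_j = q_i and 365 = 6q_i, giving q_i = 365/6.
Total output Q = 365/3, so price P = 427 - 2·(365/3) = 551/3.

183.67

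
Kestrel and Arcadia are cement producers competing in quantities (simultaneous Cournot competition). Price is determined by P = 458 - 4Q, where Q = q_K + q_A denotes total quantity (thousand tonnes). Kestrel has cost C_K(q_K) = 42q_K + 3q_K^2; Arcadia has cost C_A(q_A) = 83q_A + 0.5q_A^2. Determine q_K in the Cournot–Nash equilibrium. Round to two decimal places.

Kestrel's profit: π_K = (458 - 4Q)q_K - (42q_K + 3q_K²). Setting ∂π_K/∂q_K = 0: 416 - 14q_K - 4(q_A) = 0.
Arcadia's first-order condition: 375 - 9q_A - 4(q_K) = 0.
So q_K = (416 - 4q_A)/14 and q_A = (375 - 4q_K)/9.
Substituting one into the other gives q_K = 102/5 and q_A = 163/5.

20.40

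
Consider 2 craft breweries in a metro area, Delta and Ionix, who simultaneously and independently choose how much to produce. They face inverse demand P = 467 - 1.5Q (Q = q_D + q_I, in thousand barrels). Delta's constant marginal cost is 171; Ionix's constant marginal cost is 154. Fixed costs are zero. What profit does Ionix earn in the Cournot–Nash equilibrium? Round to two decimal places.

8066.67

Delta's profit: π_D = (467 - 1.5Q)q_D - (171q_D). Setting ∂π_D/∂q_D = 0: 296 - 3q_D - (3/2)(q_I) = 0.
Ionix's first-order condition: 313 - 3q_I - (3/2)(q_D) = 0.
Best responses: q_D = (296 - (3/2)q_I)/3, q_I = (313 - (3/2)q_D)/3.
Solving the pair: q_D = 62, q_I = 220/3.
Price P = 467 - (3/2)·(406/3) = 264.
Ionix's profit: (264 - 154)·(220/3) = 8066.6667.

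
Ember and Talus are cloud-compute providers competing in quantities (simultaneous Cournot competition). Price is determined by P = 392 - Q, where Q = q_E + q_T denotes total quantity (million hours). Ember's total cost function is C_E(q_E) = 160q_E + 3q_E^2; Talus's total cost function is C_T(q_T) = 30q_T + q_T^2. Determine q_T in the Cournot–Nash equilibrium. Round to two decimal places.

Ember's profit: π_E = (392 - Q)q_E - (160q_E + 3q_E²). Setting ∂π_E/∂q_E = 0: 232 - 8q_E - (q_T) = 0.
Talus's first-order condition: 362 - 4q_T - (q_E) = 0.
Rearranging gives the reaction functions q_E = (232 - q_T)/8 and q_T = (362 - q_E)/4.
Solving the pair: q_E = 566/31, q_T = 85.9355.

85.94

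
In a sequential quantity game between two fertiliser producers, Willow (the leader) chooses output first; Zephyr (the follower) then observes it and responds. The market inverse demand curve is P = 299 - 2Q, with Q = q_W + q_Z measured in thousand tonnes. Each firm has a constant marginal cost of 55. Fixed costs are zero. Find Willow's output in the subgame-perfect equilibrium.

The follower Zephyr best-responds to any q_W: π_Z = (299 - 2Q)q_Z - 55q_Z.
Setting the follower's marginal profit to zero, 244 - 2q_W - 4q_Z = 0, i.e. q_Z = (244 - 2q_W)/4.
The leader anticipates this reaction. Substituting into P = 299 - 2Q gives P = 177 - q_W, so π_W = (177 - q_W)q_W - 55q_W.
The leader's first-order condition 122 - 2q_W = 0 yields q_W = 61.
Then q_Z = (244 - 2·61)/4 = 61/2.

61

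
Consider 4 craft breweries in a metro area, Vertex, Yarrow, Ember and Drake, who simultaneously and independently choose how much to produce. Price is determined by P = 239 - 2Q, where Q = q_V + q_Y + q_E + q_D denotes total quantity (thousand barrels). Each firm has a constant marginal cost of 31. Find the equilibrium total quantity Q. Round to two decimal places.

A representative firm's profit is π_i = q_i(239 - 2Q) - 31q_i.
First-order condition (treating rivals' output as given): 208 - 4q_i - 2·Σ_{j≠i} q_j = 0.
By symmetry each firm produces the same amount; substituting Σ_{j≠i} q_j = 3q_i yields q_i = 208/10 = 104/5.
Total output Q = 104/5 + 104/5 + 104/5 + 104/5 = 416/5.

83.20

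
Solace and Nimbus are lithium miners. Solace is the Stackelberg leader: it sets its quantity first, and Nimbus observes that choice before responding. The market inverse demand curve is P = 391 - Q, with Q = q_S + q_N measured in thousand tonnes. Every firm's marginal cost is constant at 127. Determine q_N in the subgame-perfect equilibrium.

66

The follower Nimbus best-responds to any q_S: π_N = (391 - Q)q_N - 127q_N.
∂π_N/∂q_N = 264 - q_S - 2q_N = 0 gives the reaction function q_N = (264 - q_S)/2.
The leader anticipates this reaction. Substituting into P = 391 - Q gives P = 259 - (1/2)q_S, so π_S = (259 - (1/2)q_S)q_S - 127q_S.
Leader FOC: 132 - q_S = 0, so q_S = 132.
Then q_N = (264 - 132)/2 = 66.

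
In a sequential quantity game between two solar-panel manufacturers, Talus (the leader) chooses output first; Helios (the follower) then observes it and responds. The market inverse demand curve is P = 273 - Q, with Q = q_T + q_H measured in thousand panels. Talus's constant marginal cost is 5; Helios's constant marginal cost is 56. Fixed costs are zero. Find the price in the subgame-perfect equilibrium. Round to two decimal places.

84.75

Solve by backward induction. Given q_T, the follower Helios maximises π_H = (273 - q_T - q_H)q_H - 56q_H.
Follower FOC: 217 - q_T - 2q_H = 0, so q_H(q_T) = (217 - q_T)/2.
The leader anticipates this reaction. Substituting into P = 273 - Q gives P = 329/2 - (1/2)q_T, so π_T = (329/2 - (1/2)q_T)q_T - 5q_T.
The leader's first-order condition 319/2 - q_T = 0 yields q_T = 319/2.
Then q_H = (217 - 319/2)/2 = 115/4.
Total output Q = 753/4, so price P = 273 - 753/4 = 339/4.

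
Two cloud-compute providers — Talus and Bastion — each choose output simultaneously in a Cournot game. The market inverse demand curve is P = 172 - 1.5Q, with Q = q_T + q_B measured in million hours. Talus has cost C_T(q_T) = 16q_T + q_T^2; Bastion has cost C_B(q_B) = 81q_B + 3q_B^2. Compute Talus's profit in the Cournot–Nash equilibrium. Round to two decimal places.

Talus's profit: π_T = (172 - 1.5Q)q_T - (16q_T + q_T²). Setting ∂π_T/∂q_T = 0: 156 - 5q_T - (3/2)(q_B) = 0.
Bastion's first-order condition: 91 - 9q_B - (3/2)(q_T) = 0.
Best responses: q_T = (156 - (3/2)q_B)/5, q_B = (91 - (3/2)q_T)/9.
Substituting one into the other gives q_T = 1690/57 and q_B = 884/171.
Price P = 172 - (3/2)·34.8187 = 119.7719.
Talus's profit: 119.7719·(1690/57) - 16·(1690/57) - (1690/57)² = 2197.6762.

2197.68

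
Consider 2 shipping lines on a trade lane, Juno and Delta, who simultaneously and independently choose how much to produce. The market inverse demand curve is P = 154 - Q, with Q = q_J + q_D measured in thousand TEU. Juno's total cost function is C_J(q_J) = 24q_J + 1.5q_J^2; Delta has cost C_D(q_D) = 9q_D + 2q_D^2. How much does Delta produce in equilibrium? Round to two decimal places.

20.52

Juno's profit: π_J = (154 - Q)q_J - (24q_J + (3/2)q_J²). Setting ∂π_J/∂q_J = 0: 130 - 5q_J - (q_D) = 0.
Delta's first-order condition: 145 - 6q_D - (q_J) = 0.
Best responses: q_J = (130 - q_D)/5, q_D = (145 - q_J)/6.
Substituting one into the other gives q_J = 635/29 and q_D = 595/29.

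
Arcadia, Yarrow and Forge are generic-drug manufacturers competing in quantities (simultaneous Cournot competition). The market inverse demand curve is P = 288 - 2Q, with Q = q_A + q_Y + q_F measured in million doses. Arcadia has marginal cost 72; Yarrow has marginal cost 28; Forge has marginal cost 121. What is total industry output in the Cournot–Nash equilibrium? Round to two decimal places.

Arcadia's profit: π_A = (288 - 2Q)q_A - (72q_A). Setting ∂π_A/∂q_A = 0: 216 - 4q_A - 2(q_Y + q_F) = 0.
Yarrow's profit: π_Y = (288 - 2Q)q_Y - (28q_Y). Setting ∂π_Y/∂q_Y = 0: 260 - 4q_Y - 2(q_A + q_F) = 0.
Forge's first-order condition: 167 - 4q_F - 2(q_A + q_Y) = 0.
Summing all 3 equations gives 643 − 8Q = 0, hence Q = 643/8.
Back-substituting: q_A = (216 − 643/4)/2 = 221/8, q_Y = (260 − 643/4)/2 = 397/8, q_F = (167 − 643/4)/2 = 25/8.
Total output Q = 221/8 + 397/8 + 25/8 = 643/8.

80.38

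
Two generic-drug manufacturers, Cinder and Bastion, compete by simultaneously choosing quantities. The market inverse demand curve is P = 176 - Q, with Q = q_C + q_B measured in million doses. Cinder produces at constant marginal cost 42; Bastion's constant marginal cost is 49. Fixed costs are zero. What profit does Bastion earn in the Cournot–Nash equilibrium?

1600

Cinder's profit: π_C = (176 - Q)q_C - (42q_C). Setting ∂π_C/∂q_C = 0: 134 - 2q_C - (q_B) = 0.
Bastion's profit: π_B = (176 - Q)q_B - (49q_B). Setting ∂π_B/∂q_B = 0: 127 - 2q_B - (q_C) = 0.
Rearranging gives the reaction functions q_C = (134 - q_B)/2 and q_B = (127 - q_C)/2.
Substituting one into the other gives q_C = 47 and q_B = 40.
Price P = 176 - 87 = 89.
Bastion's profit: (89 - 49)·40 = 1600.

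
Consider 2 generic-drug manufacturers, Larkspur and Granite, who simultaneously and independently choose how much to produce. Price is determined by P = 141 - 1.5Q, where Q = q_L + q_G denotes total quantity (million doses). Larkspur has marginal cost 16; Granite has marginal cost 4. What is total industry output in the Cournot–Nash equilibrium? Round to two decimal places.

58.22

Larkspur's profit: π_L = (141 - 1.5Q)q_L - (16q_L). Setting ∂π_L/∂q_L = 0: 125 - 3q_L - (3/2)(q_G) = 0.
Granite's first-order condition: 137 - 3q_G - (3/2)(q_L) = 0.
Best responses: q_L = (125 - (3/2)q_G)/3, q_G = (137 - (3/2)q_L)/3.
Substituting one into the other gives q_L = 226/9 and q_G = 298/9.
Total output Q = 226/9 + 298/9 = 524/9.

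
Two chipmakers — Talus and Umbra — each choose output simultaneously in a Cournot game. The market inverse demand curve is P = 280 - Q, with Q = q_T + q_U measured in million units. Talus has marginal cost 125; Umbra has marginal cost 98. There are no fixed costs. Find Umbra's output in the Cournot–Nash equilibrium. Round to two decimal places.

69.67

Talus's profit: π_T = (280 - Q)q_T - (125q_T). Setting ∂π_T/∂q_T = 0: 155 - 2q_T - (q_U) = 0.
Umbra's profit: π_U = (280 - Q)q_U - (98q_U). Setting ∂π_U/∂q_U = 0: 182 - 2q_U - (q_T) = 0.
Best responses: q_T = (155 - q_U)/2, q_U = (182 - q_T)/2.
Solving the pair: q_T = 128/3, q_U = 209/3.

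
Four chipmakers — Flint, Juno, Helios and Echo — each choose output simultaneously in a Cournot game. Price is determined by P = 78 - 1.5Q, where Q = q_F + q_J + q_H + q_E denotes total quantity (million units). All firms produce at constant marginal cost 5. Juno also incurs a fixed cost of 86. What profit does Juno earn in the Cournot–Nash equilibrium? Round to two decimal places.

A representative firm's profit is π_i = q_i(78 - 1.5Q) - 5q_i.
Setting ∂π_i/∂q_i = 0 with rivals' quantities fixed: 73 - 3q_i - (3/2)·Σ_{j≠i} q_j = 0.
By symmetry each firm produces the same amount; substituting Σ_{j≠i} q_j = 3q_i yields q_i = 73/(15/2) = 146/15.
Price P = 78 - (3/2)·(584/15) = 98/5.
Juno's profit: (98/5 - 5)·(146/15) - 86 = 56.1067.

56.11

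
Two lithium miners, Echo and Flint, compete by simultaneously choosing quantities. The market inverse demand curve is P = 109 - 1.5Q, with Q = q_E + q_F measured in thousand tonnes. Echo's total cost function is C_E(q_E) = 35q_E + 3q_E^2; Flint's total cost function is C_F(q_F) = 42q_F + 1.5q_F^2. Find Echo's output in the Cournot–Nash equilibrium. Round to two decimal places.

6.64

Echo's profit: π_E = (109 - 1.5Q)q_E - (35q_E + 3q_E²). Setting ∂π_E/∂q_E = 0: 74 - 9q_E - (3/2)(q_F) = 0.
Flint's first-order condition: 67 - 6q_F - (3/2)(q_E) = 0.
So q_E = (74 - (3/2)q_F)/9 and q_F = (67 - (3/2)q_E)/6.
Solving the pair: q_E = 458/69, q_F = 656/69.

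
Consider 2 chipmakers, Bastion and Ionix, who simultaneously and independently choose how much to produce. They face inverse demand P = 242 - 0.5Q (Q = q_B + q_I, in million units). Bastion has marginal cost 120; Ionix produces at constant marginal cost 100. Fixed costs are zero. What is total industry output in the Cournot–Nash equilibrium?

176

Bastion's profit: π_B = (242 - 0.5Q)q_B - (120q_B). Setting ∂π_B/∂q_B = 0: 122 - q_B - (1/2)(q_I) = 0.
Ionix's first-order condition: 142 - q_I - (1/2)(q_B) = 0.
Best responses: q_B = (122 - (1/2)q_I), q_I = (142 - (1/2)q_B).
Solving the pair: q_B = 68, q_I = 108.
Total output Q = 68 + 108 = 176.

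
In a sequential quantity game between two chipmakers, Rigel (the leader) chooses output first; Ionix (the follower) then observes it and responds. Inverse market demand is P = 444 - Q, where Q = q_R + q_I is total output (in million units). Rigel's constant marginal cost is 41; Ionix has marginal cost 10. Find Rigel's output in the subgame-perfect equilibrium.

Solve by backward induction. Given q_R, the follower Ionix maximises π_I = (444 - q_R - q_I)q_I - 10q_I.
Follower FOC: 434 - q_R - 2q_I = 0, so q_I(q_R) = (434 - q_R)/2.
Rigel substitutes q_I(q_R) into its own profit: π_R = q_R(444 - q_R - (434 - q_R)/2) - 41q_R = (227 - (1/2)q_R)q_R - 41q_R.
Leader FOC: 186 - q_R = 0, so q_R = 186.
Then q_I = (434 - 186)/2 = 124.

186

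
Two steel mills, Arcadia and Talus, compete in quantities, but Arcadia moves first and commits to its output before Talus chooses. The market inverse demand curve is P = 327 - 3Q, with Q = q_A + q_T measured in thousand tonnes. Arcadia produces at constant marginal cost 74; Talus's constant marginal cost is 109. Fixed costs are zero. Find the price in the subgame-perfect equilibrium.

146

Solve by backward induction. Given q_A, the follower Talus maximises π_T = (327 - 3q_A - 3q_T)q_T - 109q_T.
Follower FOC: 218 - 3q_A - 6q_T = 0, so q_T(q_A) = (218 - 3q_A)/6.
The leader anticipates this reaction. Substituting into P = 327 - 3Q gives P = 218 - (3/2)q_A, so π_A = (218 - (3/2)q_A)q_A - 74q_A.
The leader's first-order condition 144 - 3q_A = 0 yields q_A = 48.
Then q_T = (218 - 3·48)/6 = 37/3.
Total output Q = 181/3, so price P = 327 - 3·(181/3) = 146.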